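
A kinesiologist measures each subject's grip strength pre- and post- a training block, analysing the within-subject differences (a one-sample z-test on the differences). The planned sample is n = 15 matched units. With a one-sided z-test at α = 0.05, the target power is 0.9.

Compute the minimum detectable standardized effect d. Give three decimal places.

Required noncentrality: δ = z_{0.05} + z_{0.10} = 1.645 + 1.282 = 2.926.
δ = d·√n ⇒ d = δ/√n = 2.926/√15 = 0.7556.

d ≈ 0.756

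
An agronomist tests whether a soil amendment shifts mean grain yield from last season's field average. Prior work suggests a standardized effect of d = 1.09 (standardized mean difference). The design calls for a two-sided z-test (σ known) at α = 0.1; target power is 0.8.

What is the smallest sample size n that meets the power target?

For power 0.8 need Φ(δ − z_{0.05}) = 0.8, so δ = z_{0.05} + z_{0.20} = 1.645 + 0.842 = 2.486.
(Ignoring the negligible lower-tail rejection probability gives the usual closed-form inversion.)
δ = d·√n ⇒ n = (δ/d)² = (2.486 / 1.09)² = 5.20.
Rounding up, n = 6.

n = 6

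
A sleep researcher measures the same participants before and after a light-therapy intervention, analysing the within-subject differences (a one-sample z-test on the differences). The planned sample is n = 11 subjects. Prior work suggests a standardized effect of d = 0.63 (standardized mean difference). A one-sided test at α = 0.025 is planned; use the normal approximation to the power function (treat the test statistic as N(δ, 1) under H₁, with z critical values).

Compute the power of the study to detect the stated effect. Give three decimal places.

Power ≈ 0.552

Noncentrality parameter: δ = d·√n = 0.63 × √11 = 2.0895
Critical value for a one-sided test at α = 0.025: z_α = 1.960.
Power = P(Z > 1.960 − δ) = Φ(0.130) = 0.5515.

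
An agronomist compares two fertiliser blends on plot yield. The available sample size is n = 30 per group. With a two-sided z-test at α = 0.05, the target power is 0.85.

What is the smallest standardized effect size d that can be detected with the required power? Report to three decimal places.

Required noncentrality: δ = z_{0.025} + z_{0.15} = 1.960 + 1.036 = 2.996.
(Lower-tail contribution to power is negligible for δ > 0.)
δ = d·√(n/2) ⇒ d = δ/√(n/2) = 2.996/√(30/2) = 0.7737.

d ≈ 0.774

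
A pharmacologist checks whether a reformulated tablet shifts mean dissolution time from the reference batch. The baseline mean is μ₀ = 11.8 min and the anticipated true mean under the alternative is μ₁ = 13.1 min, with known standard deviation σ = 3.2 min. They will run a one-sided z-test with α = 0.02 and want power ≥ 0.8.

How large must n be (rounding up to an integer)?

n = 51

Standardized effect: d = |μ₁ − μ₀| / σ = |13.1 − 11.8| / 3.2 = 0.4062
For power 0.8 need Φ(δ − z_{0.02}) = 0.8, so δ = z_{0.02} + z_{0.20} = 2.054 + 0.842 = 2.895.
δ = d·√n ⇒ n = (δ/d)² = (2.895 / 0.4062)² = 50.80.
Rounding up, n = 51.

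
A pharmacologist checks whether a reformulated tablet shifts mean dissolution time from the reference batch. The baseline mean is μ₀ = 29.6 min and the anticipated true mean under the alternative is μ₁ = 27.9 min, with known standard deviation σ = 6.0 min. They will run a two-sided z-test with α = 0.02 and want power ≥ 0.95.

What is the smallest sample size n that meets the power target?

n = 197

Standardized effect: d = |μ₁ − μ₀| / σ = |27.9 − 29.6| / 6.0 = 0.2833
For power 0.95 need Φ(δ − z_{0.01}) = 0.95, so δ = z_{0.01} + z_{0.05} = 2.326 + 1.645 = 3.971.
(Ignoring the negligible lower-tail rejection probability gives the usual closed-form inversion.)
δ = d·√n ⇒ n = (δ/d)² = (3.971 / 0.2833)² = 196.45.
Rounding up, n = 197.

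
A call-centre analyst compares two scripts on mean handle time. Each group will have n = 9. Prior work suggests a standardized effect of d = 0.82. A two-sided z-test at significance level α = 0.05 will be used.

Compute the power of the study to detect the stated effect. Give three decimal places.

Noncentrality parameter: δ = d·√(n/2) = 0.82 × √(9/2) = 1.7395
Two-sided α = 0.05 → critical value z_{0.025} = 1.960.
Power = Φ(δ − 1.960) + Φ(−δ − 1.960) = Φ(-0.220) + Φ(-3.699) = 0.4127 + 0.0001 = 0.4129.

Power ≈ 0.413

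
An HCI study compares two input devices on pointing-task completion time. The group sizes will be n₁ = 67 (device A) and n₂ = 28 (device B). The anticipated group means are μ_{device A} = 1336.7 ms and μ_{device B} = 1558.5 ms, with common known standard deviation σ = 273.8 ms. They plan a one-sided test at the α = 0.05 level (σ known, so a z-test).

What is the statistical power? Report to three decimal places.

Power ≈ 0.975

Standardized effect: d = |μ_{device A} − μ_{device B}| / σ = |1336.7 − 1558.5| / 273.8 = 0.8101
Noncentrality parameter: δ = d / √(1/n₁ + 1/n₂) = 0.8101 / √(1/67 + 1/28) = 3.5998
One-sided α = 0.05 → critical value z_{0.05} = 1.645.
Power = Φ(δ − 1.645) = Φ(1.955) = 0.9747.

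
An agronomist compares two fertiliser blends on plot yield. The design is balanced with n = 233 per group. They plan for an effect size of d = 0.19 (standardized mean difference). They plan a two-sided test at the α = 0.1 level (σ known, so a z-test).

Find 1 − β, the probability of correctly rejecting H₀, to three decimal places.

Power ≈ 0.658

Noncentrality parameter: δ = d·√(n/2) = 0.19 × √(233/2) = 2.0508
Two-sided α = 0.1 → critical value z_{0.05} = 1.645.
Power = Φ(δ − 1.645) + Φ(−δ − 1.645) = Φ(0.406) + Φ(-3.696) = 0.6576 + 0.0001 = 0.6577.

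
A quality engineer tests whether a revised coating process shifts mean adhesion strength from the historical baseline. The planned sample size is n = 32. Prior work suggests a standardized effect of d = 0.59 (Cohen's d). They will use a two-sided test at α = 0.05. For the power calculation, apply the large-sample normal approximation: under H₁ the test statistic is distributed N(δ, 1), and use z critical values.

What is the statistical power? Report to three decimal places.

Noncentrality parameter: δ = d·√n = 0.59 × √32 = 3.3375
Critical value for a two-sided test at α = 0.05: z_{α/2} = 1.960.
Power = Φ(δ − 1.960) + Φ(−δ − 1.960) = Φ(1.378) + Φ(-5.298) = 0.9158 + 0.0000 = 0.9158.

Power ≈ 0.916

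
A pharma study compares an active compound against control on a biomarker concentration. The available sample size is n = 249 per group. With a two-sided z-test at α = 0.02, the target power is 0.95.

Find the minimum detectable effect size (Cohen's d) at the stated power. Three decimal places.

Required noncentrality: δ = z_{0.01} + z_{0.05} = 2.326 + 1.645 = 3.971.
(Lower-tail contribution to power is negligible for δ > 0.)
δ = d·√(n/2) ⇒ d = δ/√(n/2) = 3.971/√(249/2) = 0.3559.

d ≈ 0.356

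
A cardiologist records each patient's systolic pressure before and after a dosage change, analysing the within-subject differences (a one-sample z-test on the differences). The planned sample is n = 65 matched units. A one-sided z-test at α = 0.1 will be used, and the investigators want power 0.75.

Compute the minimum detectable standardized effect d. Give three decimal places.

d ≈ 0.243

Required noncentrality: δ = z_{0.1} + z_{0.25} = 1.282 + 0.674 = 1.956.
δ = d·√n ⇒ d = δ/√n = 1.956/√65 = 0.2426.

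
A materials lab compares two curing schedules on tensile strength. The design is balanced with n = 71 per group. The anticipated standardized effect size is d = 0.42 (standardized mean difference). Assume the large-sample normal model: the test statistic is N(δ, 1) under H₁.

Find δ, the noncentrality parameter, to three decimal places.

The noncentrality parameter scales effect size by the design's sample-size factor: δ = d·√(n/2) = 0.42 × √(71/2) = 2.5024

δ ≈ 2.502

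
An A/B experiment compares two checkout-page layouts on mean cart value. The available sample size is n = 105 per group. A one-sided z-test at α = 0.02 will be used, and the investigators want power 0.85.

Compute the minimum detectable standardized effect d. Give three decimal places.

Required noncentrality: δ = z_{0.02} + z_{0.15} = 2.054 + 1.036 = 3.090.
δ = d·√(n/2) ⇒ d = δ/√(n/2) = 3.090/√(105/2) = 0.4265.

d ≈ 0.426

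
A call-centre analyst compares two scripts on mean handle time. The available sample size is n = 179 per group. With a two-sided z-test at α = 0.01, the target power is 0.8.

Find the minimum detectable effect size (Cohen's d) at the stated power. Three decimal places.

Required noncentrality: δ = z_{0.005} + z_{0.20} = 2.576 + 0.842 = 3.417.
(Lower-tail contribution to power is negligible for δ > 0.)
δ = d·√(n/2) ⇒ d = δ/√(n/2) = 3.417/√(179/2) = 0.3612.

d ≈ 0.361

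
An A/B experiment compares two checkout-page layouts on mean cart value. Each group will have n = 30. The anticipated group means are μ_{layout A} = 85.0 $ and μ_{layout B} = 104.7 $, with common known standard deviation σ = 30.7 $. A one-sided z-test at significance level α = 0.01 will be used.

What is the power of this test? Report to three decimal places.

Power ≈ 0.563

Standardized effect: d = |μ_{layout A} − μ_{layout B}| / σ = |85.0 − 104.7| / 30.7 = 0.6417
Noncentrality parameter: δ = d·√(n/2) = 0.6417 × √(30/2) = 2.4853
One-sided α = 0.01 → critical value z_{0.01} = 2.326.
Power = P(Z > 2.326 − δ) = Φ(0.159) = 0.5631.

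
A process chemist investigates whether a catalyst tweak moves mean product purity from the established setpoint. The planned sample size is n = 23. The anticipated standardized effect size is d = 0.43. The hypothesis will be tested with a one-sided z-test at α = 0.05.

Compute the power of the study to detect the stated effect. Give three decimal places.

Noncentrality parameter: δ = d·√n = 0.43 × √23 = 2.0622
Critical value for a one-sided test at α = 0.05: z_α = 1.645.
Power = P(Z > 1.645 − δ) = Φ(0.417) = 0.6618.

Power ≈ 0.662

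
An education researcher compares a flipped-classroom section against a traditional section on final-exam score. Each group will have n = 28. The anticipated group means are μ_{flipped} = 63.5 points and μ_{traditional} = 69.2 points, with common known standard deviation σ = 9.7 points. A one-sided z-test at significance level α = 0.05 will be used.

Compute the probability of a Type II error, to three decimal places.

β ≈ 0.290

Standardized effect: d = |μ_{flipped} − μ_{traditional}| / σ = |63.5 − 69.2| / 9.7 = 0.5876
Noncentrality parameter: δ = d·√(n/2) = 0.5876 × √(28/2) = 2.1987
Critical value for a one-sided test at α = 0.05: z_α = 1.645.
Power = P(Z > 1.645 − δ) = Φ(0.554) = 0.7102.
Type II error: β = 1 − power = 1 − 0.7102 = 0.2898.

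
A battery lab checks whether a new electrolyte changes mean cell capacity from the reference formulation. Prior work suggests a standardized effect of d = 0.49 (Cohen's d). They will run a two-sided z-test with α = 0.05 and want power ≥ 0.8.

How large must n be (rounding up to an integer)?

n = 33

Set Φ(δ − 1.960) = 0.8; then δ − 1.960 = Φ⁻¹(0.8) = 0.842, giving δ = 2.802.
(For δ > 0 the lower-tail rejection region contributes negligibly to power, so the one-term inversion is standard.)
δ = d·√n ⇒ n = (δ/d)² = (2.802 / 0.49)² = 32.69.
Round up to the next whole unit.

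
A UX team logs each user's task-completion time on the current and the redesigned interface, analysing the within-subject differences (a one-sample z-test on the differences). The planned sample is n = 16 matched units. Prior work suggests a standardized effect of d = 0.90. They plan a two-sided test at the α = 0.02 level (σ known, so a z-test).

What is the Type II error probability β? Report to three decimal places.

β ≈ 0.101

Noncentrality parameter: δ = d·√n = 0.90 × √16 = 3.6000
Two-sided α = 0.02 → critical value z_{0.01} = 2.326.
Power = Φ(δ − 2.326) + Φ(−δ − 2.326) = Φ(1.274) + Φ(-5.926) = 0.8986 + 0.0000 = 0.8986.
Type II error: β = 1 − power = 1 − 0.8986 = 0.1014.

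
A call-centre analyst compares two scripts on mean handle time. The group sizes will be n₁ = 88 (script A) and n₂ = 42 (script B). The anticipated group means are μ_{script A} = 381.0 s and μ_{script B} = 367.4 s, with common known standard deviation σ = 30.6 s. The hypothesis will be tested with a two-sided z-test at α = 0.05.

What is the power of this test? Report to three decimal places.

Power ≈ 0.659

Standardized effect: d = |μ_{script A} − μ_{script B}| / σ = |381.0 − 367.4| / 30.6 = 0.4444
Noncentrality parameter: δ = d / √(1/n₁ + 1/n₂) = 0.4444 / √(1/88 + 1/42) = 2.3698
Critical value for a two-sided test at α = 0.05: z_{α/2} = 1.960.
Power = Φ(δ − 1.960) + Φ(−δ − 1.960) = Φ(0.410) + Φ(-4.330) = 0.6590 + 0.0000 = 0.6590.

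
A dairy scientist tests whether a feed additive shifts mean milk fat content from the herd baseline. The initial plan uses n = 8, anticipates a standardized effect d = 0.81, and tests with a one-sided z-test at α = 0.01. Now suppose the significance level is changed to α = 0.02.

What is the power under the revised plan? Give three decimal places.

δ = d·√n = 0.81 × √8 = 2.2910 (unchanged). New critical value: z_{0.02} = 2.054.
Revised power = Φ(δ − 2.054) = Φ(0.237) = 0.5938.

Power ≈ 0.594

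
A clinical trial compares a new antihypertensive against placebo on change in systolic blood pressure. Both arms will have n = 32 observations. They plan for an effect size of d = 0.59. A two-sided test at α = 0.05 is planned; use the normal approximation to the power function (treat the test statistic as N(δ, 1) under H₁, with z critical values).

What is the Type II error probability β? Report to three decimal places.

β ≈ 0.345

Noncentrality parameter: δ = d·√(n/2) = 0.59 × √(32/2) = 2.3600
Two-sided α = 0.05 → critical value z_{0.025} = 1.960.
Power = Φ(δ − 1.960) + Φ(−δ − 1.960) = Φ(0.400) + Φ(-4.320) = 0.6554 + 0.0000 = 0.6554.
Type II error: β = 1 − power = 1 − 0.6554 = 0.3446.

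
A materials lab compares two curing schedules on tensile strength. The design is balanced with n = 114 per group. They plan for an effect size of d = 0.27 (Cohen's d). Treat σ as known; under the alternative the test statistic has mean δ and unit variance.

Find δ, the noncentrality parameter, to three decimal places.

δ ≈ 2.038

The noncentrality parameter scales effect size by the design's sample-size factor: δ = d·√(n/2) = 0.27 × √(114/2) = 2.0385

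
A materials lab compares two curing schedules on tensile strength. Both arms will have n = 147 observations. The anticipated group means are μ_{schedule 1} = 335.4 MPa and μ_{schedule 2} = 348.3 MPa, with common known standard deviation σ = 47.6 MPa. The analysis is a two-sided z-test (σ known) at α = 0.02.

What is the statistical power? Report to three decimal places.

Power ≈ 0.499

Standardized effect: d = |μ_{schedule 1} − μ_{schedule 2}| / σ = |335.4 − 348.3| / 47.6 = 0.2710
Noncentrality parameter: δ = d·√(n/2) = 0.2710 × √(147/2) = 2.3234
Two-sided α = 0.02 → critical value z_{0.01} = 2.326.
Power = Φ(δ − 2.326) + Φ(−δ − 2.326) = Φ(-0.003) + Φ(-4.650) = 0.4988 + 0.0000 = 0.4988.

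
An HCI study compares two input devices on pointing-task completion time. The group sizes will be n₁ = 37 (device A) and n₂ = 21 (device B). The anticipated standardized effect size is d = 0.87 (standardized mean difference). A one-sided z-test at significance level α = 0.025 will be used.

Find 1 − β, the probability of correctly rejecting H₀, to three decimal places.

Power ≈ 0.890

Noncentrality parameter: λ = d / √(1/n₁ + 1/n₂) = 0.87 / √(1/37 + 1/21) = 3.1843
Critical value for a one-sided test at α = 0.025: z_α = 1.960.
Power = Φ(λ − 1.960) = Φ(1.224) = 0.8896.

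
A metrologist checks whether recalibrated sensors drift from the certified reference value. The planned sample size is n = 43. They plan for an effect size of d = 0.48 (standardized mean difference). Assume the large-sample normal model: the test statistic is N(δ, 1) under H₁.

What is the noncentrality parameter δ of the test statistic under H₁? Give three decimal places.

δ = d·√n = 0.48 × √43 = 3.1476

δ ≈ 3.148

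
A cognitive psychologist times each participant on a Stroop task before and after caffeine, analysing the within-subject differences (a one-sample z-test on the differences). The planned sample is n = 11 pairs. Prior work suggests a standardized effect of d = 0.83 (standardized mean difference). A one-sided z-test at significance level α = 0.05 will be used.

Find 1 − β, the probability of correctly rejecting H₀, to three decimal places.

Noncentrality parameter: δ = d·√n = 0.83 × √11 = 2.7528
Critical value for a one-sided test at α = 0.05: z_α = 1.645.
Power = P(Z > 1.645 − δ) = Φ(1.108) = 0.8661.

Power ≈ 0.866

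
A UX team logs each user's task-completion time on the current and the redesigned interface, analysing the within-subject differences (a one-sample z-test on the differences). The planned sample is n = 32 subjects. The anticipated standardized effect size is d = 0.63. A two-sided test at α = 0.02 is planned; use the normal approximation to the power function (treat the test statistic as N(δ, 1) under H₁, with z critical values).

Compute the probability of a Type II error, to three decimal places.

Noncentrality parameter: δ = d·√n = 0.63 × √32 = 3.5638
Critical value for a two-sided test at α = 0.02: z_{α/2} = 2.326.
Power = Φ(δ − 2.326) + Φ(−δ − 2.326) = Φ(1.237) + Φ(-5.890) = 0.8920 + 0.0000 = 0.8920.
Type II error: β = 1 − power = 1 − 0.8920 = 0.1080.

β ≈ 0.108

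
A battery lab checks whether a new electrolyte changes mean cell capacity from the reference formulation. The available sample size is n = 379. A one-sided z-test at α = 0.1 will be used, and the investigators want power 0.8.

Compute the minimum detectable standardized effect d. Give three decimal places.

d ≈ 0.109

Need Φ(δ − 1.282) = 0.8, so δ = 1.282 + 0.842 = 2.123.
δ = d·√n ⇒ d = δ/√n = 2.123/√379 = 0.1091.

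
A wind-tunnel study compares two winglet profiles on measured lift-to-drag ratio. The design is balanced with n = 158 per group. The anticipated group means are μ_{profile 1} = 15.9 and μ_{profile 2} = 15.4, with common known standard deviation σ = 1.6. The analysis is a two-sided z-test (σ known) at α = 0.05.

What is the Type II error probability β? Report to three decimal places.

Standardized effect: d = |μ_{profile 1} − μ_{profile 2}| / σ = |15.9 − 15.4| / 1.6 = 0.3125
Noncentrality parameter: δ = d·√(n/2) = 0.3125 × √(158/2) = 2.7776
Critical value for a two-sided test at α = 0.05: z_{α/2} = 1.960.
Power = Φ(δ − 1.960) + Φ(−δ − 1.960) = Φ(0.818) + Φ(-4.738) = 0.7932 + 0.0000 = 0.7932.
Type II error: β = 1 − power = 1 − 0.7932 = 0.2068.

β ≈ 0.207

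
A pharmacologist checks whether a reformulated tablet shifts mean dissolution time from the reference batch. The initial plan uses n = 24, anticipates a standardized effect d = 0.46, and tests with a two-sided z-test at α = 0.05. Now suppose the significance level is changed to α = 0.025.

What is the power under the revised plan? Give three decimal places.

Power ≈ 0.505

δ = d·√n = 0.46 × √24 = 2.2535 (unchanged). New critical value: z_{0.0125} = 2.241.
Revised power = Φ(δ − 2.241) + Φ(−δ − 2.241) = Φ(0.012) + Φ(-4.495) = 0.5048 + 0.0000 = 0.5048.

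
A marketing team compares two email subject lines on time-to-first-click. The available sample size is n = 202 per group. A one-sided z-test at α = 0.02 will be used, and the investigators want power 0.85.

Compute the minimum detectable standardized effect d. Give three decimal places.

d ≈ 0.307

Required noncentrality: δ = z_{0.02} + z_{0.15} = 2.054 + 1.036 = 3.090.
δ = d·√(n/2) ⇒ d = δ/√(n/2) = 3.090/√(202/2) = 0.3075.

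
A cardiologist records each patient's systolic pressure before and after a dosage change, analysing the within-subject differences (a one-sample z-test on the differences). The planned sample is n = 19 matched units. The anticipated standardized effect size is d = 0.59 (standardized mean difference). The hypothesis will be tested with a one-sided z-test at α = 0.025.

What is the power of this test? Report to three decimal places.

Power ≈ 0.730

Noncentrality parameter: δ = d·√n = 0.59 × √19 = 2.5718
Critical value for a one-sided test at α = 0.025: z_α = 1.960.
Power = P(Z > 1.960 − δ) = Φ(0.612) = 0.7297.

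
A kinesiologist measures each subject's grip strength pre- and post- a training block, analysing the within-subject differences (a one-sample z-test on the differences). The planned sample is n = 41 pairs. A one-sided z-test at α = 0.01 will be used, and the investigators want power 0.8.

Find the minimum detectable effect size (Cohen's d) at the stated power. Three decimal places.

d ≈ 0.495

Required noncentrality: δ = z_{0.01} + z_{0.20} = 2.326 + 0.842 = 3.168.
δ = d·√n ⇒ d = δ/√n = 3.168/√41 = 0.4948.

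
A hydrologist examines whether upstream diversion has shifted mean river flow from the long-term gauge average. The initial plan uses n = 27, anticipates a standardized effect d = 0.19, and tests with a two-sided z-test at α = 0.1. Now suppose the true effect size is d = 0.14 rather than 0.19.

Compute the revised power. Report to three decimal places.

Power ≈ 0.188

With d = 0.14: δ = d·√n = 0.14 × √27 = 0.7275. Critical value z_{0.05} = 1.645.
Revised power = Φ(δ − 1.645) + Φ(−δ − 1.645) = Φ(-0.917) + Φ(-2.372) = 0.1795 + 0.0088 = 0.1883.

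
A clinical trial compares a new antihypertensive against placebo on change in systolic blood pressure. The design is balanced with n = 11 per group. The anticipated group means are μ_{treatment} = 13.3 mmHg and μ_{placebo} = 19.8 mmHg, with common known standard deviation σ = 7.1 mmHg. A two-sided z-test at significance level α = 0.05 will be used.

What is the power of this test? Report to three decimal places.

Power ≈ 0.574

Standardized effect: d = |μ_{treatment} − μ_{placebo}| / σ = |13.3 − 19.8| / 7.1 = 0.9155
Noncentrality parameter: δ = d·√(n/2) = 0.9155 × √(11/2) = 2.1470
Two-sided α = 0.05 → critical value z_{0.025} = 1.960.
Power = Φ(δ − 1.960) + Φ(−δ − 1.960) = Φ(0.187) + Φ(-4.107) = 0.5742 + 0.0000 = 0.5742.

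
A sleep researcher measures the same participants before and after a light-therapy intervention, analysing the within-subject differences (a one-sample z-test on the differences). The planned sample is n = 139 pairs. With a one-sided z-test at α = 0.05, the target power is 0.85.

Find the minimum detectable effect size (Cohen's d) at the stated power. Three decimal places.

Need Φ(δ − 1.645) = 0.85, so δ = 1.645 + 1.036 = 2.681.
δ = d·√n ⇒ d = δ/√n = 2.681/√139 = 0.2274.

d ≈ 0.227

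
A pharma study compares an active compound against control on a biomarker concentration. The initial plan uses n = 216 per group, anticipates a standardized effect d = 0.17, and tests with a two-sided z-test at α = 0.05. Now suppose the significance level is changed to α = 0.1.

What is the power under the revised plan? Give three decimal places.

δ = d·√(n/2) = 0.17 × √(216/2) = 1.7667 (unchanged). New critical value: z_{0.05} = 1.645.
Revised power = Φ(δ − 1.645) + Φ(−δ − 1.645) = Φ(0.122) + Φ(-3.412) = 0.5485 + 0.0003 = 0.5488.

Power ≈ 0.549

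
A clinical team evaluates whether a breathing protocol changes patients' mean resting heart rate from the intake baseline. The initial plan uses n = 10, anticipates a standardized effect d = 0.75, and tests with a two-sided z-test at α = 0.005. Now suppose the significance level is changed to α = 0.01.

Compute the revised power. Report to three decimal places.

Power ≈ 0.419

δ = d·√n = 0.75 × √10 = 2.3717 (unchanged). New critical value: z_{0.005} = 2.576.
Revised power = Φ(δ − 2.576) + Φ(−δ − 2.576) = Φ(-0.204) + Φ(-4.948) = 0.4191 + 0.0000 = 0.4191.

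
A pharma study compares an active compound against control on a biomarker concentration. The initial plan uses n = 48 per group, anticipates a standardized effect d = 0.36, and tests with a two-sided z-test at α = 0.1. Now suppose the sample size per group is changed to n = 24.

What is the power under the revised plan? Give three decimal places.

With n = 24 per group: δ = d·√(n/2) = 0.36 × √(24/2) = 1.2471. Critical value z_{0.05} = 1.645.
Revised power = Φ(δ − 1.645) + Φ(−δ − 1.645) = Φ(-0.398) + Φ(-2.892) = 0.3454 + 0.0019 = 0.3473.

Power ≈ 0.347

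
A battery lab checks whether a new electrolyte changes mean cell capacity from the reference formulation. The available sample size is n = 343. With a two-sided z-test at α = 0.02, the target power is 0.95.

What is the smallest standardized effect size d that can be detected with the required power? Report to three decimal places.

Need Φ(δ − 2.326) = 0.95, so δ = 2.326 + 1.645 = 3.971.
(The second rejection-region term Φ(−δ − z_{α/2}) is negligible and dropped.)
δ = d·√n ⇒ d = δ/√n = 3.971/√343 = 0.2144.

d ≈ 0.214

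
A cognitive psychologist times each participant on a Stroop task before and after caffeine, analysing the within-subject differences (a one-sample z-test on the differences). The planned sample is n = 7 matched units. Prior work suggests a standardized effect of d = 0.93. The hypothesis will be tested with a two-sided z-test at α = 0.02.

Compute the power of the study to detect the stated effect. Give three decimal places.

Power ≈ 0.553

Noncentrality parameter: δ = d·√n = 0.93 × √7 = 2.4605
Critical value for a two-sided test at α = 0.02: z_{α/2} = 2.326.
Power = Φ(δ − 2.326) + Φ(−δ − 2.326) = Φ(0.134) + Φ(-4.787) = 0.5534 + 0.0000 = 0.5534.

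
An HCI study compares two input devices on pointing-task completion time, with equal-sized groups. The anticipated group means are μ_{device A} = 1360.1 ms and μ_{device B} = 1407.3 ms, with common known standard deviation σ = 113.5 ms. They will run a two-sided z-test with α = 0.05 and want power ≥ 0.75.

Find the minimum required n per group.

Standardized effect: d = |μ_{device A} − μ_{device B}| / σ = |1360.1 − 1407.3| / 113.5 = 0.4159
Set Φ(δ − 1.960) = 0.75; then δ − 1.960 = Φ⁻¹(0.75) = 0.674, giving δ = 2.634.
(For δ > 0 the lower-tail rejection region contributes negligibly to power, so the one-term inversion is standard.)
δ = d·√(n/2) ⇒ n = 2(δ/d)² = 2 × (2.634 / 0.4159)² = 80.26.
Rounding up, n = 81 per group.

n = 81 per group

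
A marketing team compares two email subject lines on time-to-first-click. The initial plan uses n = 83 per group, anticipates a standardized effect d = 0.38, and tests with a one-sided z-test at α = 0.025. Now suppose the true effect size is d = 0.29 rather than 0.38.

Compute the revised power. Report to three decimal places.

With d = 0.29: δ = d·√(n/2) = 0.29 × √(83/2) = 1.8682. Critical value z_{0.025} = 1.960.
Revised power = Φ(δ − 1.960) = Φ(-0.092) = 0.4634.

Power ≈ 0.463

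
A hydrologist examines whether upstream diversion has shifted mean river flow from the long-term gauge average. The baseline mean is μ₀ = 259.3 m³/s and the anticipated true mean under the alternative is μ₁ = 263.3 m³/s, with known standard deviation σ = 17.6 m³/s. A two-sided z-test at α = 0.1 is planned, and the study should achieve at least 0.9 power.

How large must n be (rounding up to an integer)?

Standardized effect: d = |μ₁ − μ₀| / σ = |263.3 − 259.3| / 17.6 = 0.2273
For power 0.9 need Φ(δ − z_{0.05}) = 0.9, so δ = z_{0.05} + z_{0.10} = 1.645 + 1.282 = 2.926.
(The Φ(−δ − z_{α/2}) term is vanishingly small for δ > 0 and is dropped in the standard sample-size formula.)
δ = d·√n ⇒ n = (δ/d)² = (2.926 / 0.2273)² = 165.80.
Rounding up, n = 166.

n = 166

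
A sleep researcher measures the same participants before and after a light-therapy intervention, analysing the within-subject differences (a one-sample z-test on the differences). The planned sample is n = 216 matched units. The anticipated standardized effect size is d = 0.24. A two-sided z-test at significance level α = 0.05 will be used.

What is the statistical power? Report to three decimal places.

Noncentrality parameter: δ = d·√n = 0.24 × √216 = 3.5273
Two-sided α = 0.05 → critical value z_{0.025} = 1.960.
Power = Φ(δ − 1.960) + Φ(−δ − 1.960) = Φ(1.567) + Φ(-5.487) = 0.9415 + 0.0000 = 0.9415.

Power ≈ 0.941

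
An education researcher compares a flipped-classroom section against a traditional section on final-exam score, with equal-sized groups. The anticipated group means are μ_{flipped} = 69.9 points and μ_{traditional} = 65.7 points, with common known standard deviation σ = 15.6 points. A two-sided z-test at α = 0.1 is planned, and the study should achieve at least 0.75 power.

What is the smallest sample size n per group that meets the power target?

Standardized effect: d = |μ_{flipped} − μ_{traditional}| / σ = |69.9 − 65.7| / 15.6 = 0.2692
For power 0.75 need Φ(δ − z_{0.05}) = 0.75, so δ = z_{0.05} + z_{0.25} = 1.645 + 0.674 = 2.319.
(The Φ(−δ − z_{α/2}) term is vanishingly small for δ > 0 and is dropped in the standard sample-size formula.)
δ = d·√(n/2) ⇒ n = 2(δ/d)² = 2 × (2.319 / 0.2692)² = 148.43.
Round up to the next whole unit.

n = 149 per group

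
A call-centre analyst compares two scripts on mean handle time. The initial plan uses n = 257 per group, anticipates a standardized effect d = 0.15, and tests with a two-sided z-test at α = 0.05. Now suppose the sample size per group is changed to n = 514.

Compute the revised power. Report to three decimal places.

With n = 514 per group: δ = d·√(n/2) = 0.15 × √(514/2) = 2.4047. Critical value z_{0.025} = 1.960.
Revised power = Φ(δ − 1.960) + Φ(−δ − 1.960) = Φ(0.445) + Φ(-4.365) = 0.6717 + 0.0000 = 0.6717.

Power ≈ 0.672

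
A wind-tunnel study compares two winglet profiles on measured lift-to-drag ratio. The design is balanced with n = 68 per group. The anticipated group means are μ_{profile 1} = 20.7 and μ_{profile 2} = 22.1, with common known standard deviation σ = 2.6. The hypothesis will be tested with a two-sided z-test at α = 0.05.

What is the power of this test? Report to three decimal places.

Power ≈ 0.881

Standardized effect: d = |μ_{profile 1} − μ_{profile 2}| / σ = |20.7 − 22.1| / 2.6 = 0.5385
Noncentrality parameter: δ = d·√(n/2) = 0.5385 × √(68/2) = 3.1397
Critical value for a two-sided test at α = 0.05: z_{α/2} = 1.960.
Power = Φ(δ − 1.960) + Φ(−δ − 1.960) = Φ(1.180) + Φ(-5.100) = 0.8810 + 0.0000 = 0.8810.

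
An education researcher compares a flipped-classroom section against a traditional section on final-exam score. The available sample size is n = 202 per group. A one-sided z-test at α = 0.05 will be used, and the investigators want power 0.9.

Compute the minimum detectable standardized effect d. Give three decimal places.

d ≈ 0.291

Need Φ(δ − 1.645) = 0.9, so δ = 1.645 + 1.282 = 2.926.
δ = d·√(n/2) ⇒ d = δ/√(n/2) = 2.926/√(202/2) = 0.2912.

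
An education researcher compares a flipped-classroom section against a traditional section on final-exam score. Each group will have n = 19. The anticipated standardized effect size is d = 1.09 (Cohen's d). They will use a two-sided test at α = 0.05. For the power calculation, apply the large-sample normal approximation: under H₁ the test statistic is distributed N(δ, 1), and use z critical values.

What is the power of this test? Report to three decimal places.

Noncentrality parameter: δ = d·√(n/2) = 1.09 × √(19/2) = 3.3596
Two-sided α = 0.05 → critical value z_{0.025} = 1.960.
Power = Φ(δ − 1.960) + Φ(−δ − 1.960) = Φ(1.400) + Φ(-5.320) = 0.9192 + 0.0000 = 0.9192.

Power ≈ 0.919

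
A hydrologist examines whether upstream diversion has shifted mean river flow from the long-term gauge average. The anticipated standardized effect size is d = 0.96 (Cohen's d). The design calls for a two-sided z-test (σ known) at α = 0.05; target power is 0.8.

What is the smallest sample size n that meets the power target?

n = 9

Set Φ(δ − 1.960) = 0.8; then δ − 1.960 = Φ⁻¹(0.8) = 0.842, giving δ = 2.802.
(The Φ(−δ − z_{α/2}) term is vanishingly small for δ > 0 and is dropped in the standard sample-size formula.)
δ = d·√n ⇒ n = (δ/d)² = (2.802 / 0.96)² = 8.52.
Round up to the next whole unit.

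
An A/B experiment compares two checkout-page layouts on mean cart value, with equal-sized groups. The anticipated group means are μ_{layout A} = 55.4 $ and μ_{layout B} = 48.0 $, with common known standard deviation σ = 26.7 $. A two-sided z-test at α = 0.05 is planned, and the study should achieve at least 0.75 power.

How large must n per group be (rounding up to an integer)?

Standardized effect: d = |μ_{layout A} − μ_{layout B}| / σ = |55.4 − 48.0| / 26.7 = 0.2772
Set Φ(δ − 1.960) = 0.75; then δ − 1.960 = Φ⁻¹(0.75) = 0.674, giving δ = 2.634.
(The Φ(−δ − z_{α/2}) term is vanishingly small for δ > 0 and is dropped in the standard sample-size formula.)
δ = d·√(n/2) ⇒ n = 2(δ/d)² = 2 × (2.634 / 0.2772)² = 180.71.
Round up to the next whole unit.

n = 181 per group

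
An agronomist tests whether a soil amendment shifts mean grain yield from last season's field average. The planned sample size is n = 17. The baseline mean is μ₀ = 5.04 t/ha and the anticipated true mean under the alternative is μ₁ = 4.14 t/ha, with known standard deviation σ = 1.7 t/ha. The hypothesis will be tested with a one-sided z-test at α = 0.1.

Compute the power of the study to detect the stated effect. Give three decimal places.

Standardized effect: d = |μ₁ − μ₀| / σ = |4.14 − 5.04| / 1.7 = 0.5294
Noncentrality parameter: δ = d·√n = 0.5294 × √17 = 2.1828
One-sided α = 0.1 → critical value z_{0.1} = 1.282.
Power = P(Z > 1.282 − δ) = Φ(0.901) = 0.8163.

Power ≈ 0.816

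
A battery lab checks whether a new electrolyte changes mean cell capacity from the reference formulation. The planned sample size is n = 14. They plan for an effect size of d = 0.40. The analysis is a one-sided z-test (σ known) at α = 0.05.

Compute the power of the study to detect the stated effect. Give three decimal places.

Power ≈ 0.441

Noncentrality parameter: δ = d·√n = 0.40 × √14 = 1.4967
One-sided α = 0.05 → critical value z_{0.05} = 1.645.
Power = Φ(δ − 1.645) = Φ(-0.148) = 0.4411.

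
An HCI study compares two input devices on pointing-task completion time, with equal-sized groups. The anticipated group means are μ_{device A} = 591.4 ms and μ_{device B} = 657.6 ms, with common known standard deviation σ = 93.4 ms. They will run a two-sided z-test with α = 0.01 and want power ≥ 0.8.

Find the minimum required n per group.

Standardized effect: d = |μ_{device A} − μ_{device B}| / σ = |591.4 − 657.6| / 93.4 = 0.7088
For power 0.8 need Φ(δ − z_{0.005}) = 0.8, so δ = z_{0.005} + z_{0.20} = 2.576 + 0.842 = 3.417.
(Ignoring the negligible lower-tail rejection probability gives the usual closed-form inversion.)
δ = d·√(n/2) ⇒ n = 2(δ/d)² = 2 × (3.417 / 0.7088)² = 46.50.
Rounding up, n = 47 per group.

n = 47 per group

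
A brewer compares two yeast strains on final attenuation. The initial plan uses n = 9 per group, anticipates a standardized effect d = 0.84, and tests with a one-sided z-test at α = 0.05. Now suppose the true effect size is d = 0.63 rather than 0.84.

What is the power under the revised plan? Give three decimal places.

With d = 0.63: δ = d·√(n/2) = 0.63 × √(9/2) = 1.3364. Critical value z_{0.05} = 1.645.
Revised power = P(Z > 1.645 − δ) = Φ(-0.308) = 0.3789.

Power ≈ 0.379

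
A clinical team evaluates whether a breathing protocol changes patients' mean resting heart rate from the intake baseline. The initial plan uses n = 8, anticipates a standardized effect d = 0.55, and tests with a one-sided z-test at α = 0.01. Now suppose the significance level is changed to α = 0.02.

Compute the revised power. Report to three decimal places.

Power ≈ 0.309

δ = d·√n = 0.55 × √8 = 1.5556 (unchanged). New critical value: z_{0.02} = 2.054.
Revised power = Φ(δ − 2.054) = Φ(-0.498) = 0.3092.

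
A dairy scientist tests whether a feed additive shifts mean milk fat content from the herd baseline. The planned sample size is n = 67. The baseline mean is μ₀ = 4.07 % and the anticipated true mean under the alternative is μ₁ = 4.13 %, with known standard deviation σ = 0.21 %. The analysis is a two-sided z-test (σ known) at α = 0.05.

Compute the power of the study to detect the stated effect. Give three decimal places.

Power ≈ 0.648

Standardized effect: d = |μ₁ − μ₀| / σ = |4.13 − 4.07| / 0.21 = 0.2857
Noncentrality parameter: δ = d·√n = 0.2857 × √67 = 2.3387
Two-sided α = 0.05 → critical value z_{0.025} = 1.960.
Power = Φ(δ − 1.960) + Φ(−δ − 1.960) = Φ(0.379) + Φ(-4.299) = 0.6475 + 0.0000 = 0.6476.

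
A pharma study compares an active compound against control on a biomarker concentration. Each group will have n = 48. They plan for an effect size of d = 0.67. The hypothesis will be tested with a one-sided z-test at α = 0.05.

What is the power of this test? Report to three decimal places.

Noncentrality parameter: δ = d·√(n/2) = 0.67 × √(48/2) = 3.2823
Critical value for a one-sided test at α = 0.05: z_α = 1.645.
Power = Φ(δ − 1.645) = Φ(1.637) = 0.9492.

Power ≈ 0.949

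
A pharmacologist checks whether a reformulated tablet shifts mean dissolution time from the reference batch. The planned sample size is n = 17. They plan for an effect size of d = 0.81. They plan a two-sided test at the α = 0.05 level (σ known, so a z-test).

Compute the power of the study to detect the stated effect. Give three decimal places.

Noncentrality parameter: δ = d·√n = 0.81 × √17 = 3.3397
Critical value for a two-sided test at α = 0.05: z_{α/2} = 1.960.
Power = Φ(δ − 1.960) + Φ(−δ − 1.960) = Φ(1.380) + Φ(-5.300) = 0.9162 + 0.0000 = 0.9162.

Power ≈ 0.916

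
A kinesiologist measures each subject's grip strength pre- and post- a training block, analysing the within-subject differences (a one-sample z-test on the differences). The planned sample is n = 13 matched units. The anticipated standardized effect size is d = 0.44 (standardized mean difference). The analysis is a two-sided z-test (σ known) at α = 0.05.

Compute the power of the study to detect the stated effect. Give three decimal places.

Noncentrality parameter: δ = d·√n = 0.44 × √13 = 1.5864
Two-sided α = 0.05 → critical value z_{0.025} = 1.960.
Power = Φ(δ − 1.960) + Φ(−δ − 1.960) = Φ(-0.374) + Φ(-3.546) = 0.3544 + 0.0002 = 0.3546.

Power ≈ 0.355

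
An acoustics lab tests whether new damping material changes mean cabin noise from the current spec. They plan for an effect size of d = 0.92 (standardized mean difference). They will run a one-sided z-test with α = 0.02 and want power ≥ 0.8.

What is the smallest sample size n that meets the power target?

n = 10

Set Φ(δ − 2.054) = 0.8; then δ − 2.054 = Φ⁻¹(0.8) = 0.842, giving δ = 2.895.
δ = d·√n ⇒ n = (δ/d)² = (2.895 / 0.92)² = 9.90.
Round up to the next whole unit.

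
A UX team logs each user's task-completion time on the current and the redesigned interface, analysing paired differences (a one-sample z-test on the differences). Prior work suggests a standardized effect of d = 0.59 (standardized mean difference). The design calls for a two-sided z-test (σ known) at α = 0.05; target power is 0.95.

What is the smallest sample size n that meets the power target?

n = 38

Set Φ(δ − 1.960) = 0.95; then δ − 1.960 = Φ⁻¹(0.95) = 1.645, giving δ = 3.605.
(Ignoring the negligible lower-tail rejection probability gives the usual closed-form inversion.)
δ = d·√n ⇒ n = (δ/d)² = (3.605 / 0.59)² = 37.33.
Round up to the next whole unit.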